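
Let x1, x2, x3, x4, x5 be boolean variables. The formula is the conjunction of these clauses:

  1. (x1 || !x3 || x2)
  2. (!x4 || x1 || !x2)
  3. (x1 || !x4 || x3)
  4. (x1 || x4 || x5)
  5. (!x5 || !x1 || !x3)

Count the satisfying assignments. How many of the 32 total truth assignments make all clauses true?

Split on x1, then x3.
  x1=T, x3=T: remaining (x2,x4,x5) ∈ {(F,F,F); (F,T,F); (T,F,F); (T,T,F)} — 4.
  x1=T, x3=F: x2, x4, x5 free → 2^3 = 8.
  x1=F, x3=T: remaining (x2,x4,x5) ∈ {(T,F,T)} — 1.
  x1=F, x3=F: remaining (x2,x4,x5) ∈ {(F,F,T); (T,F,T)} — 2.
Total: 4 + 8 + 1 + 2 = 15.

15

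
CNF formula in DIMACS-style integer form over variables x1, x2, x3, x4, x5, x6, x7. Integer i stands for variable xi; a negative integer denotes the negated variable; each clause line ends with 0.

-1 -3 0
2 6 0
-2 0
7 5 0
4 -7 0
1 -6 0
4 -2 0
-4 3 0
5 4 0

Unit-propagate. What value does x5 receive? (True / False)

(¬x2) is a unit clause: x2 = False.
In (x6 ∨ x2), x2 is now false; x6 must hold, so x6 = True.
In (x1 ∨ ¬x6), ¬x6 is now false; x1 must hold, so x1 = True.
In (¬x1 ∨ ¬x3), ¬x1 is now false; ¬x3 must hold, so x3 = False.
In (x3 ∨ ¬x4), x3 is now false; ¬x4 must hold, so x4 = False.
(¬x7 ∨ x4) with x4 = False leaves only ¬x7, so x7 = False.
In (x7 ∨ x5), x7 is now false; x5 must hold, so x5 = True.

True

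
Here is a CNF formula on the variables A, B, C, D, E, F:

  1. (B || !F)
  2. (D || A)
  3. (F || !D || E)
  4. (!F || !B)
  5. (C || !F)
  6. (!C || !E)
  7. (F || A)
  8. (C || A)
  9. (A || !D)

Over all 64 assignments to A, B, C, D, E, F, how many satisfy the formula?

8

Case analysis on F and A:
  F=T, A=T: a clause becomes empty — 0.
  F=T, A=F: a clause becomes empty — 0.
  F=F, A=T: B free; 4 ways for (C,D,E) × 2^1 = 8.
  F=F, A=F: a clause becomes empty — 0.
Total: 0 + 0 + 8 + 0 = 8.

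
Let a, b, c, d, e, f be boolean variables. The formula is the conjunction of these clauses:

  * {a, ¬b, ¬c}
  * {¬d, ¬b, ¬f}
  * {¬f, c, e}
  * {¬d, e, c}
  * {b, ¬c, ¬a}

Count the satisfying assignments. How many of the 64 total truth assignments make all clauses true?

32

Split on c, then b.
  c=T, b=T: e free; 3 ways for (a,d,f) × 2^1 = 6.
  c=T, b=F: forces a=F; d, e, f free → 2^3 = 8.
  c=F, b=T: a free; 4 ways for (d,e,f) × 2^1 = 8.
  c=F, b=F: a free; 5 ways for (d,e,f) × 2^1 = 10.
Total: 6 + 8 + 8 + 10 = 32.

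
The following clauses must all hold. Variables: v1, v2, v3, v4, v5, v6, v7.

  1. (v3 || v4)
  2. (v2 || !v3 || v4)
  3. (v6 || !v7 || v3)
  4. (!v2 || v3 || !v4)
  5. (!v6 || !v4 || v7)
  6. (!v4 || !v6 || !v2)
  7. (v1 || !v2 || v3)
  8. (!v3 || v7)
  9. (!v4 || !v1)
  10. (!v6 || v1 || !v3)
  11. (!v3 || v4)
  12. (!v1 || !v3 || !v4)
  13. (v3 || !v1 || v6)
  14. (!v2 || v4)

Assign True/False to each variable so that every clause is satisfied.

Branch on v1: take v1 = False.
Try v2 = False.
Try v3 = False.
  then v4 is forced to True.
For the remaining variables, v5 = True, v6 = False, v7 = False works.
Every clause has at least one true literal under this assignment.
Check each clause:
  1. (v4 || v3) — v4 is true.
  2. (v2 || !v3 || v4) — v4 is true.
  3. (!v7 || v3 || v6) — !v7 is true.
  4. (v3 || !v2 || !v4) — !v2 is true.
  5. (!v6 || v7 || !v4) — !v6 is true.
  6. (!v6 || !v2 || !v4) — !v6 is true.
  7. (v3 || v1 || !v2) — !v2 is true.
  8. (v7 || !v3) — !v3 is true.
  9. (!v1 || !v4) — !v1 is true.
  10. (!v6 || v1 || !v3) — !v6 is true.
  11. (!v3 || v4) — v4 is true.
  12. (!v1 || !v4 || !v3) — !v3 is true.
  13. (v6 || !v1 || v3) — !v1 is true.
  14. (!v2 || v4) — v4 is true.

v1=F, v2=F, v3=F, v4=T, v5=T, v6=F, v7=F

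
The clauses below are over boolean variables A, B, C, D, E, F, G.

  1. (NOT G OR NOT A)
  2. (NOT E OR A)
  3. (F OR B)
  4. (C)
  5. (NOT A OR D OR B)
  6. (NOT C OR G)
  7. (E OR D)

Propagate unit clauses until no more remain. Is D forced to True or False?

(C) stands alone — C = True.
In (NOT C OR G), NOT C is now false; G must hold, so G = True.
In (NOT G OR NOT A), NOT G is now false; NOT A must hold, so A = False.
In (NOT E OR A), A is now false; NOT E must hold, so E = False.
From (D OR E) and E = False: D = True.

True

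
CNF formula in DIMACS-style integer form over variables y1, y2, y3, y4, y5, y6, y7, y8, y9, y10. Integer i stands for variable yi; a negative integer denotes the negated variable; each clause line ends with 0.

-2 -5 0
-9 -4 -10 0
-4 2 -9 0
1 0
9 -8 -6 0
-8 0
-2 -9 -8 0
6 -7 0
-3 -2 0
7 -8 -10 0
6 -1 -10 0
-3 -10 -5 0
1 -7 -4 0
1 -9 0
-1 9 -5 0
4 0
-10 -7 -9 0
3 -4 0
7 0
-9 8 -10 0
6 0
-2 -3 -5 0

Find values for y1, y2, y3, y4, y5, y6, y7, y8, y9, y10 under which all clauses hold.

(y1) is a unit clause, so y1 = True.
(!y8) is a unit clause, so y8 = False.
Unit propagation: (y4) forces y4 = True.
(y3) is a unit clause, so y3 = True.
Unit propagation: (!y2) forces y2 = False.
(!y9) is a unit clause, so y9 = False.
(!y5) is a unit clause, so y5 = False.
The clause (y7) is unit: y7 must be True.
The clause (y6) is unit: y6 must be True.
y10 is now unconstrained; take y10 = False.
Every clause has at least one true literal under this assignment.
Check each clause:
  1. (!y5 || !y2) — !y5 is true.
  2. (!y9 || !y10 || !y4) — !y10 is true.
  3. (!y4 || y2 || !y9) — !y9 is true.
  4. (y1) — y1 is true.
  5. (!y6 || !y8 || y9) — !y8 is true.
  6. (!y8) — !y8 is true.
  7. (!y9 || !y2 || !y8) — !y8 is true.
  8. (y6 || !y7) — y6 is true.
  9. (!y2 || !y3) — !y2 is true.
  10. (!y8 || !y10 || y7) — !y8 is true.
  11. (!y1 || y6 || !y10) — !y10 is true.
  12. (!y10 || !y5 || !y3) — !y5 is true.
  13. (y1 || !y7 || !y4) — y1 is true.
  14. (y1 || !y9) — y1 is true.
  15. (!y1 || !y5 || y9) — !y5 is true.
  16. (y4) — y4 is true.
  17. (!y10 || !y9 || !y7) — !y10 is true.
  18. (y3 || !y4) — y3 is true.
  19. (y7) — y7 is true.
  20. (y8 || !y9 || !y10) — !y10 is true.
  21. (y6) — y6 is true.
  22. (!y3 || !y5 || !y2) — !y5 is true.

y1 = 1, y2 = 0, y3 = 1, y4 = 1, y5 = 0, y6 = 1, y7 = 1, y8 = 0, y9 = 0, y10 = 0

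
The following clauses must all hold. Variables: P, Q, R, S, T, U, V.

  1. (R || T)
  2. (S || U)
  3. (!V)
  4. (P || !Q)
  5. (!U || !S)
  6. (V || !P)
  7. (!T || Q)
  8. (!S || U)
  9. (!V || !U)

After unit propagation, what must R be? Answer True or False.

True

(!V) is a unit clause: V = False.
From (!P || V) and V = False: P = False.
(!Q || P): since P = False, the clause reduces to (!Q). Q = False.
(Q || !T) with Q = False leaves only !T, so T = False.
(T || R): since T = False, the clause reduces to (R). R = True.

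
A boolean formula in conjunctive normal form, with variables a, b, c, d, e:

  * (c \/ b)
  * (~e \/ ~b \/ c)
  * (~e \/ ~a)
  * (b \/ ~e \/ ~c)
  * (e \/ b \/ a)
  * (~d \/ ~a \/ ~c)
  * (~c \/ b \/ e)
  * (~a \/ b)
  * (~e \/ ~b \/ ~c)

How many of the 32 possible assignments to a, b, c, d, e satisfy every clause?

7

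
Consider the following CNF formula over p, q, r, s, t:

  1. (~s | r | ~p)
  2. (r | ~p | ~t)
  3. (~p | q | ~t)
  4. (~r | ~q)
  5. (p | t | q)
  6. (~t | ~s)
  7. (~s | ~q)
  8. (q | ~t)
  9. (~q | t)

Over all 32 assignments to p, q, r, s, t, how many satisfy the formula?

The models are:
  p=F q=T r=F s=F t=T
  p=T q=F r=F s=F t=F
  p=T q=F r=T s=F t=F
  p=T q=F r=T s=T t=F
That's 4 in total.

4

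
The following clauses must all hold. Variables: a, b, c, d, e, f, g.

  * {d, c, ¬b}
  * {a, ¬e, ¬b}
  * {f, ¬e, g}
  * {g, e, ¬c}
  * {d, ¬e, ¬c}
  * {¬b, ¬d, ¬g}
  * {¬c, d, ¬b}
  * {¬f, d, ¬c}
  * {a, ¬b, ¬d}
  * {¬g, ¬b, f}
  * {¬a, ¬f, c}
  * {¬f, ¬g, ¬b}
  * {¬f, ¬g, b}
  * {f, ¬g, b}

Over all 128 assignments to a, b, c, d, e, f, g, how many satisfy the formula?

Split on b, then f.
  b=1, f=1: remaining (a,c,d,e,g) ∈ {(1,1,1,1,0)} — 1.
  b=1, f=0: remaining (a,c,d,e,g) ∈ {(1,0,1,0,0)} — 1.
  b=0, f=1: 6 of the 32 assignments to (a,c,d,e,g) work.
  b=0, f=0: remaining (a,c,d,e,g) ∈ {(0,0,0,0,0); (0,0,1,0,0); (1,0,0,0,0); (1,0,1,0,0)} — 4.
Total: 1 + 1 + 6 + 4 = 12.

12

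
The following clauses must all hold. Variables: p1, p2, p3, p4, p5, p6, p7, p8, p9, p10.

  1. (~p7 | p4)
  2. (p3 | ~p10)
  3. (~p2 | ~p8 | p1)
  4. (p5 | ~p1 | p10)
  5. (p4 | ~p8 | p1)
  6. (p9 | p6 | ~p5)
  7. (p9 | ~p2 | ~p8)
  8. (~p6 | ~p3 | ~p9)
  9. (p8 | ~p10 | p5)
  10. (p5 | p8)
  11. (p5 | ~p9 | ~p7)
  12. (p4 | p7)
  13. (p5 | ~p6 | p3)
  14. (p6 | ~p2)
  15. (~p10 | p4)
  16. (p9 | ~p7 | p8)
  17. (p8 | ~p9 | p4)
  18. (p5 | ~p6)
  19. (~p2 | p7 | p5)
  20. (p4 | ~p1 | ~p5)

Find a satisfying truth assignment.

p1=False, p2=False, p3=True, p4=True, p5=True, p6=False, p7=True, p8=True, p9=True, p10=True

Check each clause:
  1. (~p7 | p4) — p4 is true.
  2. (~p10 | p3) — p3 is true.
  3. (~p2 | ~p8 | p1) — ~p2 is true.
  4. (p10 | ~p1 | p5) — p10 is true.
  5. (p1 | p4 | ~p8) — p4 is true.
  6. (p9 | p6 | ~p5) — p9 is true.
  7. (p9 | ~p8 | ~p2) — p9 is true.
  8. (~p3 | ~p6 | ~p9) — ~p6 is true.
  9. (p8 | p5 | ~p10) — p8 is true.
  10. (p5 | p8) — p8 is true.
  11. (p5 | ~p7 | ~p9) — p5 is true.
  12. (p7 | p4) — p4 is true.
  13. (p5 | ~p6 | p3) — ~p6 is true.
  14. (p6 | ~p2) — ~p2 is true.
  15. (~p10 | p4) — p4 is true.
  16. (p9 | p8 | ~p7) — p8 is true.
  17. (~p9 | p8 | p4) — p8 is true.
  18. (p5 | ~p6) — ~p6 is true.
  19. (p5 | p7 | ~p2) — p5 is true.
  20. (p4 | ~p5 | ~p1) — p4 is true.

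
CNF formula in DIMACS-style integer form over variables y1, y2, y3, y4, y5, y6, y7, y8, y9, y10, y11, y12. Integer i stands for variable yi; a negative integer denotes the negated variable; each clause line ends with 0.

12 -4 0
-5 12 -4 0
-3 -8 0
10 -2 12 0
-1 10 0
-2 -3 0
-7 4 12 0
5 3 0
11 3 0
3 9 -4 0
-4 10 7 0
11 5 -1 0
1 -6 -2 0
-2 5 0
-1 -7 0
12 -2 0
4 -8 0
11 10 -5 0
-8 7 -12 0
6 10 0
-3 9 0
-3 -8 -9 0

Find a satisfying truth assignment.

y1=False, y2=False, y3=False, y4=False, y5=True, y6=False, y7=True, y8=False, y9=False, y10=True, y11=True, y12=True

y2 occurs only negated in the remaining clauses — set y2 = False.
y8 occurs only negated in the remaining clauses — set y8 = False.
Set y1 = False and propagate.
For the remaining variables, y3 = False, y4 = False, y5 = True, y6 = False, y7 = True, y9 = False, y10 = True, y11 = True, y12 = True works.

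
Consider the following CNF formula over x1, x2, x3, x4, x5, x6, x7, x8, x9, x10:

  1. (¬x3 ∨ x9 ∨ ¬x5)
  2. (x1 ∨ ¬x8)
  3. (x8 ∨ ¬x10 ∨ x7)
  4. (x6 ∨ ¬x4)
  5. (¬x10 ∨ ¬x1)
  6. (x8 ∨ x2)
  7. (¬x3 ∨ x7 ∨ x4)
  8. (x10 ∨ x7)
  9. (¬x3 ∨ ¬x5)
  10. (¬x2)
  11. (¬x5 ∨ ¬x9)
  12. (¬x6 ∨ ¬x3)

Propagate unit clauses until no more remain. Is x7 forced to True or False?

Unit clause (¬x2) sets x2 = False.
(x8 ∨ x2) with x2 = False leaves only x8, so x8 = True.
From (¬x8 ∨ x1) and x8 = True: x1 = True.
In (¬x1 ∨ ¬x10), ¬x1 is now false; ¬x10 must hold, so x10 = False.
From (x7 ∨ x10) and x10 = False: x7 = True.

True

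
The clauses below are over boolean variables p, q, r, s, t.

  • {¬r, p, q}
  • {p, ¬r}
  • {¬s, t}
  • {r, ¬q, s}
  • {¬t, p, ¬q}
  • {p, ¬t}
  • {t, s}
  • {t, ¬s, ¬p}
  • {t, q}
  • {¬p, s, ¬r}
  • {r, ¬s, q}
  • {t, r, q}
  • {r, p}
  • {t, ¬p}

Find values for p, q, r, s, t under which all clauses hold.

Set p = True and propagate.
  then t is forced to True.
Branch on q: take q = True.
Branch on r: take r = True.
  then s is forced to True.
Every clause has at least one true literal under this assignment.

p = True, q = True, r = True, s = True, t = True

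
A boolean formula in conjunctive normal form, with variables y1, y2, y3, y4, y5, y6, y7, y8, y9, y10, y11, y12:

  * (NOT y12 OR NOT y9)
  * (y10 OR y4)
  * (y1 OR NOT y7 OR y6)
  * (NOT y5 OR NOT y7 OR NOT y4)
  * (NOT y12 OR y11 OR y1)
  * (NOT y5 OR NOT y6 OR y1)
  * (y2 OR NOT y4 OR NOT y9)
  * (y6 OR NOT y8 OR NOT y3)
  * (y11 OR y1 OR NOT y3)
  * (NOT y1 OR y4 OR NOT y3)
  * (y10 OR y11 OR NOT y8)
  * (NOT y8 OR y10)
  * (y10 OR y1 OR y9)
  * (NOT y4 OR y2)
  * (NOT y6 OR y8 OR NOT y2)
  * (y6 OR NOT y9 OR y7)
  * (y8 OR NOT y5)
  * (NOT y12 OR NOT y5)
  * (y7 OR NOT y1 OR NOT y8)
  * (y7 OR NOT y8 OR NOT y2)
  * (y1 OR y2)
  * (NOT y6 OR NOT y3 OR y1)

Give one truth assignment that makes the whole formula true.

y1=False, y2=True, y3=False, y4=False, y5=False, y6=False, y7=False, y8=False, y9=False, y10=True, y11=True, y12=True

Check each clause:
  1. (NOT y12 OR NOT y9) — NOT y9 is true.
  2. (y10 OR y4) — y10 is true.
  3. (y1 OR y6 OR NOT y7) — NOT y7 is true.
  4. (NOT y4 OR NOT y5 OR NOT y7) — NOT y7 is true.
  5. (NOT y12 OR y11 OR y1) — y11 is true.
  6. (NOT y5 OR y1 OR NOT y6) — NOT y6 is true.
  7. (NOT y9 OR y2 OR NOT y4) — y2 is true.
  8. (y6 OR NOT y8 OR NOT y3) — NOT y8 is true.
  9. (NOT y3 OR y1 OR y11) — y11 is true.
  10. (y4 OR NOT y3 OR NOT y1) — NOT y3 is true.
  11. (y10 OR y11 OR NOT y8) — NOT y8 is true.
  12. (NOT y8 OR y10) — NOT y8 is true.
  13. (y10 OR y9 OR y1) — y10 is true.
  14. (NOT y4 OR y2) — y2 is true.
  15. (y8 OR NOT y2 OR NOT y6) — NOT y6 is true.
  16. (NOT y9 OR y7 OR y6) — NOT y9 is true.
  17. (y8 OR NOT y5) — NOT y5 is true.
  18. (NOT y5 OR NOT y12) — NOT y5 is true.
  19. (NOT y1 OR y7 OR NOT y8) — NOT y8 is true.
  20. (NOT y2 OR NOT y8 OR y7) — NOT y8 is true.
  21. (y2 OR y1) — y2 is true.
  22. (NOT y6 OR NOT y3 OR y1) — NOT y6 is true.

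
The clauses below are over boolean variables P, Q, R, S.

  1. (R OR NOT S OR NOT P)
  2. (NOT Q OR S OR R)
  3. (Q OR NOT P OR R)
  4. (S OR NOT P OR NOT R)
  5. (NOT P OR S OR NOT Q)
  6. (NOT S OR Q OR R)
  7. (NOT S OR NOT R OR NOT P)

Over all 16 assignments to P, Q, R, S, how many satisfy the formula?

6

The models are:
  P=F Q=F R=F S=F
  P=F Q=F R=T S=F
  P=F Q=F R=T S=T
  P=F Q=T R=F S=T
  P=F Q=T R=T S=F
  P=F Q=T R=T S=T
That's 6 in total.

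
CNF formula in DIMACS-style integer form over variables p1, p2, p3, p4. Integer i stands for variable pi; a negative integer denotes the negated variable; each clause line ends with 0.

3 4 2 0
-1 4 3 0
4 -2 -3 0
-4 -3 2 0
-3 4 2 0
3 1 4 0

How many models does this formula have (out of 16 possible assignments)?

The models are:
  p1=F p2=F p3=F p4=T
  p1=F p2=T p3=F p4=T
  p1=F p2=T p3=T p4=T
  p1=T p2=F p3=F p4=T
  p1=T p2=T p3=F p4=T
  p1=T p2=T p3=T p4=T
Count: 6.

6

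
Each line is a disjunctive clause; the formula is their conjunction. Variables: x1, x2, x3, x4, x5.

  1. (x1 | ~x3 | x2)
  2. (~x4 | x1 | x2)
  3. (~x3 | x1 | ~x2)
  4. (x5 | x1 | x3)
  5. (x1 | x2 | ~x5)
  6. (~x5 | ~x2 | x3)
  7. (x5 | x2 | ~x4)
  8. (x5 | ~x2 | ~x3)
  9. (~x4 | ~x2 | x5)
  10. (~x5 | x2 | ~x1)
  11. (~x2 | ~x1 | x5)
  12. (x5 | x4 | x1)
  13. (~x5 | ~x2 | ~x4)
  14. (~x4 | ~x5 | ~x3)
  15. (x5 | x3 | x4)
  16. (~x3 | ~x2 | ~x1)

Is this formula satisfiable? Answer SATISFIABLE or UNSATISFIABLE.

SATISFIABLE

Set x1 = True and propagate.
Try x2 = False.
  then x5 is forced to False.
  then x4 is forced to False.
  then x3 is forced to True.
Every clause has at least one true literal under this assignment.
So x1=1  x2=0  x3=1  x4=0  x5=0 is a satisfying assignment.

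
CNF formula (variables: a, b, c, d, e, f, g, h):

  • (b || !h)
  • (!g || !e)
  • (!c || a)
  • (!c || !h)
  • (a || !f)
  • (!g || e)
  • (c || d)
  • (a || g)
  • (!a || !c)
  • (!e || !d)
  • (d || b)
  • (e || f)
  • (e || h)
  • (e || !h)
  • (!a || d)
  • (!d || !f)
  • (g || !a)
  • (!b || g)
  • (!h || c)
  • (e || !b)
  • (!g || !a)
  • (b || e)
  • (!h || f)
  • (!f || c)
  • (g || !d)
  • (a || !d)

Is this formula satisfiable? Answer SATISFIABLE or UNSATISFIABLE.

a = True:
  propagation gives c=False, d=True, e=False, g=False; an empty clause results — contradiction.
a = False:
  propagation gives c=False, f=False, d=True; an empty clause results — contradiction.
Every branch closes, so no satisfying assignment exists.

UNSATISFIABLE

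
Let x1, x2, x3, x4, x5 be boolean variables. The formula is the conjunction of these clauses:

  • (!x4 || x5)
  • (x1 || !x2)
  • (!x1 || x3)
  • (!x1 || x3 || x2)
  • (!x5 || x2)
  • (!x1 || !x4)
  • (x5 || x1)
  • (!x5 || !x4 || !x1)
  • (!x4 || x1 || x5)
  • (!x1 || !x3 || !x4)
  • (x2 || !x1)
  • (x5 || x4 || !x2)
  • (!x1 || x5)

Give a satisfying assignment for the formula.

x1=T  x2=T  x3=T  x4=F  x5=T

Try x1 = True.
  then x3 is forced to True.
  then x4 is forced to False.
  then x2 is forced to True.
  then x5 is forced to True.
Check each clause:
  1. (x5 || !x4) — !x4 is true.
  2. (!x2 || x1) — x1 is true.
  3. (x3 || !x1) — x3 is true.
  4. (x3 || x2 || !x1) — x2 is true.
  5. (!x5 || x2) — x2 is true.
  6. (!x4 || !x1) — !x4 is true.
  7. (x1 || x5) — x1 is true.
  8. (!x5 || !x4 || !x1) — !x4 is true.
  9. (!x4 || x1 || x5) — x1 is true.
  10. (!x1 || !x4 || !x3) — !x4 is true.
  11. (!x1 || x2) — x2 is true.
  12. (x5 || x4 || !x2) — x5 is true.
  13. (x5 || !x1) — x5 is true.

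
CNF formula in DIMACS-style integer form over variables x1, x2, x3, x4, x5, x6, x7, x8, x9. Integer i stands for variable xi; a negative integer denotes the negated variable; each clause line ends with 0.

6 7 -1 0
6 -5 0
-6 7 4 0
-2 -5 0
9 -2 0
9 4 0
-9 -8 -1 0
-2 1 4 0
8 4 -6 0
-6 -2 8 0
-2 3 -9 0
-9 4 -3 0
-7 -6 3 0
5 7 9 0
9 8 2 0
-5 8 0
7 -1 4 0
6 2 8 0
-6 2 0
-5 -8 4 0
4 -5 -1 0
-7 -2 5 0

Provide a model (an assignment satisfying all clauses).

x4 occurs only positively in the remaining clauses — set x4 = True.
Try x1 = False.
Try x2 = True.
  then x5 is forced to False.
  then x9 is forced to True.
  then x3 is forced to True.
  then x7 is forced to False.
For the remaining variables, x6 = True, x8 = True works.

x1 = False, x2 = True, x3 = True, x4 = True, x5 = False, x6 = True, x7 = False, x8 = True, x9 = True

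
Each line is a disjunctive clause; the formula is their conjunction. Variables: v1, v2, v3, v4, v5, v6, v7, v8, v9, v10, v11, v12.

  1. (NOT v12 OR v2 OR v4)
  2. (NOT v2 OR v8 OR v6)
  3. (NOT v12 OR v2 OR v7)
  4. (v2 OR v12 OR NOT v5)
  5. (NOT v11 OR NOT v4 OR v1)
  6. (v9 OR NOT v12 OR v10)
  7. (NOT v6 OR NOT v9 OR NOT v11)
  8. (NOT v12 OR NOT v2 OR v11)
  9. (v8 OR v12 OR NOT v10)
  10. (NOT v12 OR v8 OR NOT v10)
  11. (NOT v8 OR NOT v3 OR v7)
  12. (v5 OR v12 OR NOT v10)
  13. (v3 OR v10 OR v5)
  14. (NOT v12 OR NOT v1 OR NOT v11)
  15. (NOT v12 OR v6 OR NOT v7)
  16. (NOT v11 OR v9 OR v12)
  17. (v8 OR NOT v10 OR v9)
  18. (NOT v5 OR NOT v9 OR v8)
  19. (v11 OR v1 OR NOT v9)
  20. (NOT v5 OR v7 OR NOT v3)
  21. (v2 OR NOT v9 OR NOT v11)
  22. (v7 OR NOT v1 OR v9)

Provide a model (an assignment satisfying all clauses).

v1 = False, v2 = True, v3 = True, v4 = False, v5 = True, v6 = True, v7 = True, v8 = True, v9 = False, v10 = False, v11 = False, v12 = False

Set v1 = False and propagate.
Branch on v2: take v2 = True.
Set v3 = True and propagate.
For the remaining variables, v4 = False, v5 = True, v6 = True, v7 = True, v8 = True, v9 = False, v10 = False, v11 = False, v12 = False works.
Every clause has at least one true literal under this assignment.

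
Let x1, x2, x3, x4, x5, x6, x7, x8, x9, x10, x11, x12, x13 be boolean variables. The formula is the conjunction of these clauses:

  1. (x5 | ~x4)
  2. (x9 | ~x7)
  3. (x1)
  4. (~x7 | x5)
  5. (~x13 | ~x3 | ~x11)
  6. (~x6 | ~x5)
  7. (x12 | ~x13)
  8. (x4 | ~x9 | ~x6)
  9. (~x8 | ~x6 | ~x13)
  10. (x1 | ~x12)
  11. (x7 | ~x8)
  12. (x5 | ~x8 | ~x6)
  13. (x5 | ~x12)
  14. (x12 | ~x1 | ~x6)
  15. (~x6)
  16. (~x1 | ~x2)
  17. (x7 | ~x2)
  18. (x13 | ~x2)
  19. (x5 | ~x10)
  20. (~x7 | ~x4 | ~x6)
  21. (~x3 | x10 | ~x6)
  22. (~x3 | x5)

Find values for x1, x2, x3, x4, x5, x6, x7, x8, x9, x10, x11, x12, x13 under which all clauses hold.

x1 = T, x2 = F, x3 = F, x4 = F, x5 = T, x6 = F, x7 = T, x8 = F, x9 = T, x10 = T, x11 = T, x12 = F, x13 = F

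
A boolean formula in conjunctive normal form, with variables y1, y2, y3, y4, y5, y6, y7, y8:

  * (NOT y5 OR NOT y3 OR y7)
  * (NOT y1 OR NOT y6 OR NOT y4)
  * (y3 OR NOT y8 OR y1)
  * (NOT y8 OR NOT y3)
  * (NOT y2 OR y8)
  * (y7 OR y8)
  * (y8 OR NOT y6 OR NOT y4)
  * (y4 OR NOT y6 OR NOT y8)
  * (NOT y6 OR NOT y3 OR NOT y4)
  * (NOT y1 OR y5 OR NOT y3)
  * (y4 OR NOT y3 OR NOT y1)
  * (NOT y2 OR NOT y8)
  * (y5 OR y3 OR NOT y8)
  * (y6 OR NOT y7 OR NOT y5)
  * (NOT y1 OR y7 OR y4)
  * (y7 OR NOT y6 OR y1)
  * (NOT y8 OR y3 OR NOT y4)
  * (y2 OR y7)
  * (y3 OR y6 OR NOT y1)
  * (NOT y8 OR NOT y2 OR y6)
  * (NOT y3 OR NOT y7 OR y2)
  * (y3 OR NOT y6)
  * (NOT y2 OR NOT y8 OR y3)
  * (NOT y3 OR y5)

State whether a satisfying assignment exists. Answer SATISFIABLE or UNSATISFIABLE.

Set y1 = False and propagate.
Branch on y2: take y2 = False.
  then y7 is forced to True.
  then y3 is forced to False.
  then y8 is forced to False.
  then y6 is forced to False.
  then y5 is forced to False.
y4 is now unconstrained; take y4 = True.
Every clause has at least one true literal under this assignment.
So y1 = F, y2 = F, y3 = F, y4 = T, y5 = F, y6 = F, y7 = T, y8 = F is a satisfying assignment.

SATISFIABLE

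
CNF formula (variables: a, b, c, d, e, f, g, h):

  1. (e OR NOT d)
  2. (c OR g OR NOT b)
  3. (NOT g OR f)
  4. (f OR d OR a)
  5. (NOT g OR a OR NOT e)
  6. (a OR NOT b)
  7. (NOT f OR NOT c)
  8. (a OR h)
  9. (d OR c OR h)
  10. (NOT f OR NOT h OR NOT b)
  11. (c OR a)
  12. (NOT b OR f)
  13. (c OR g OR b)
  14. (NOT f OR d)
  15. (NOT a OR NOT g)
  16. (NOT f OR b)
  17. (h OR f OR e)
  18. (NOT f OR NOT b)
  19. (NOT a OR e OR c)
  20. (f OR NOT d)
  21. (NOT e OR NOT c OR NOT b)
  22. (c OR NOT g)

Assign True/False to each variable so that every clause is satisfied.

Branch on a: take a = True.
  then g is forced to False.
Branch on b: take b = False.
  then c is forced to True.
  then f is forced to False.
  then d is forced to False.
Set e = True and propagate.
h is now unconstrained; take h = True.

a = 1, b = 0, c = 1, d = 0, e = 1, f = 0, g = 0, h = 1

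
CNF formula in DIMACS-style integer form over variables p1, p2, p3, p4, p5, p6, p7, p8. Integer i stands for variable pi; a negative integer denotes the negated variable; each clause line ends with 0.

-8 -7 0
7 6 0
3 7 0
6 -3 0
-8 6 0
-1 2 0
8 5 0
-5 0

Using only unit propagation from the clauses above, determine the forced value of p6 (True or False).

True

(NOT p5) is a unit clause: p5 = False.
In (p5 OR p8), p5 is now false; p8 must hold, so p8 = True.
(NOT p8 OR NOT p7): since p8 = True, the clause reduces to (NOT p7). p7 = False.
(p7 OR p6): since p7 = False, the clause reduces to (p6). p6 = True.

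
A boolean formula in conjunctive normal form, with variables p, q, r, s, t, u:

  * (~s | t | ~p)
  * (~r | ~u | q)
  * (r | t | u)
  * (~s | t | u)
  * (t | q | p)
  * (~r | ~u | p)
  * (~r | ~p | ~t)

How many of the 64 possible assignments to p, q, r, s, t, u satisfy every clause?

28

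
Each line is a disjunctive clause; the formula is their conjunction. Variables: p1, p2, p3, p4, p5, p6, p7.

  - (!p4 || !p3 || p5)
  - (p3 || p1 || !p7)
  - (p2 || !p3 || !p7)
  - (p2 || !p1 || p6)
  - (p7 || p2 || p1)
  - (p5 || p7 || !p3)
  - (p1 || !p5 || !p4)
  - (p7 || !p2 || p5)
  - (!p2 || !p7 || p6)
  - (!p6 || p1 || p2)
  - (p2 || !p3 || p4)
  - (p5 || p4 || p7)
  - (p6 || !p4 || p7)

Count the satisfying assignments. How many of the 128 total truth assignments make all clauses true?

27

Case analysis on p7 and p2:
  p7=T, p2=T: 9 of the 32 assignments to (p1,p3,p4,p5,p6) work.
  p7=T, p2=F: remaining (p1,p3,p4,p5,p6) ∈ {(T,F,F,F,T); (T,F,F,T,T); (T,F,T,F,T); (T,F,T,T,T)} — 4.
  p7=F, p2=T: p3 free; 5 ways for (p1,p4,p5,p6) × 2^1 = 10.
  p7=F, p2=F: remaining (p1,p3,p4,p5,p6) ∈ {(T,F,F,T,T); (T,F,T,F,T); (T,F,T,T,T); (T,T,T,T,T)} — 4.
Total: 9 + 4 + 10 + 4 = 27.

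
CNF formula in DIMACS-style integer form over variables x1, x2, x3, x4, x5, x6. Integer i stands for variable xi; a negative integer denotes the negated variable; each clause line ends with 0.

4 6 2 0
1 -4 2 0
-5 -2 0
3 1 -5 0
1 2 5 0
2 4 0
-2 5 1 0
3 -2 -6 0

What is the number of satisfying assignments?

14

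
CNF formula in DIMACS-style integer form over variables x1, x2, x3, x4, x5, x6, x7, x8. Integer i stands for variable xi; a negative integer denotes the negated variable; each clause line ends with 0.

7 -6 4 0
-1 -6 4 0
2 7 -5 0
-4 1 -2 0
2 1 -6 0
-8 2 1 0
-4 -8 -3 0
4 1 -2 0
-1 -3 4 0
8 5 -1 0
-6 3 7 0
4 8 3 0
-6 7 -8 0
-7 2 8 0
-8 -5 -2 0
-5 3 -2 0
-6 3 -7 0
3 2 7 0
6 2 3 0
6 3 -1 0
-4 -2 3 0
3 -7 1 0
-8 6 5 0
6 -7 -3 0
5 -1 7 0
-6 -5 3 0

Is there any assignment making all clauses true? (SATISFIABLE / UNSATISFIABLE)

Try x1 = True.
Set x2 = True and propagate.
Try x3 = True.
  then x4 is forced to True.
  then x8 is forced to False.
  then x5 is forced to True.
The remaining clauses are satisfied by x6 = True, x7 = True.
So x1 = 1, x2 = 1, x3 = 1, x4 = 1, x5 = 1, x6 = 1, x7 = 1, x8 = 0 is a satisfying assignment.

SATISFIABLE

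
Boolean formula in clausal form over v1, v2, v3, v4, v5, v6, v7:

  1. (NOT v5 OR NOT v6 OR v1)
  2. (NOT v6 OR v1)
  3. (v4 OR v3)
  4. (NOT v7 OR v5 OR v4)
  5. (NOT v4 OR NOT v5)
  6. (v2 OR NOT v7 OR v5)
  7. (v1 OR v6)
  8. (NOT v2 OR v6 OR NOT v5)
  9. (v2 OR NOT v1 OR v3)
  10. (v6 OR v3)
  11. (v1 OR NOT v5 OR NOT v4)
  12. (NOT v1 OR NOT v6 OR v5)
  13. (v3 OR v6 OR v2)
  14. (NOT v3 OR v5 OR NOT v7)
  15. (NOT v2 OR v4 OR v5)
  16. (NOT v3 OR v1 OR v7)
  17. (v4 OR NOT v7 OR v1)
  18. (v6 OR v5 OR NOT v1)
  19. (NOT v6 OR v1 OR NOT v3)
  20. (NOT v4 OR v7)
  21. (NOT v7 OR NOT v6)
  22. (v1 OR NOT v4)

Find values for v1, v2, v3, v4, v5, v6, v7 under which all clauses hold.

Set v1 = True and propagate.
For the remaining variables, v2 = False, v3 = True, v4 = False, v5 = True, v6 = False, v7 = True works.
Every clause has at least one true literal under this assignment.

v1 = True, v2 = False, v3 = True, v4 = False, v5 = True, v6 = False, v7 = True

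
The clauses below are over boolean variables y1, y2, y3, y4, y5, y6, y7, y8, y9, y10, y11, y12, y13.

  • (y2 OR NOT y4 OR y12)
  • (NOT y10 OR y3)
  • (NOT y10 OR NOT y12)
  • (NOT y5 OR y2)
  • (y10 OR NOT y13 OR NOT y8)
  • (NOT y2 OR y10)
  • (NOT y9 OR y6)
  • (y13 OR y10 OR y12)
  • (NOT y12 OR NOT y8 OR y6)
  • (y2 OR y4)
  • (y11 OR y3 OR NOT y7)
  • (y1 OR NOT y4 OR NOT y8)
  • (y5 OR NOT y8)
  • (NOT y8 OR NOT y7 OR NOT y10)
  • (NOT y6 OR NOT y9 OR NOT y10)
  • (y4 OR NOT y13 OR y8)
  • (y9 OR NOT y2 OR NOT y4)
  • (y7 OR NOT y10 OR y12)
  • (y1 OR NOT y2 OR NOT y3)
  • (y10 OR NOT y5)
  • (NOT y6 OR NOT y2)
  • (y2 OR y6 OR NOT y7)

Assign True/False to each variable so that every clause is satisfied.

y1=True, y2=False, y3=True, y4=True, y5=False, y6=True, y7=False, y8=False, y9=True, y10=False, y11=True, y12=True, y13=False

Check each clause:
  1. (y2 OR y12 OR NOT y4) — y12 is true.
  2. (y3 OR NOT y10) — y3 is true.
  3. (NOT y12 OR NOT y10) — NOT y10 is true.
  4. (y2 OR NOT y5) — NOT y5 is true.
  5. (NOT y8 OR y10 OR NOT y13) — NOT y8 is true.
  6. (y10 OR NOT y2) — NOT y2 is true.
  7. (y6 OR NOT y9) — y6 is true.
  8. (y13 OR y10 OR y12) — y12 is true.
  9. (NOT y12 OR NOT y8 OR y6) — NOT y8 is true.
  10. (y4 OR y2) — y4 is true.
  11. (y11 OR y3 OR NOT y7) — y3 is true.
  12. (y1 OR NOT y8 OR NOT y4) — NOT y8 is true.
  13. (NOT y8 OR y5) — NOT y8 is true.
  14. (NOT y8 OR NOT y10 OR NOT y7) — NOT y8 is true.
  15. (NOT y9 OR NOT y10 OR NOT y6) — NOT y10 is true.
  16. (y8 OR NOT y13 OR y4) — NOT y13 is true.
  17. (y9 OR NOT y2 OR NOT y4) — y9 is true.
  18. (y12 OR NOT y10 OR y7) — y12 is true.
  19. (NOT y3 OR NOT y2 OR y1) — y1 is true.
  20. (y10 OR NOT y5) — NOT y5 is true.
  21. (NOT y2 OR NOT y6) — NOT y2 is true.
  22. (NOT y7 OR y2 OR y6) — NOT y7 is true.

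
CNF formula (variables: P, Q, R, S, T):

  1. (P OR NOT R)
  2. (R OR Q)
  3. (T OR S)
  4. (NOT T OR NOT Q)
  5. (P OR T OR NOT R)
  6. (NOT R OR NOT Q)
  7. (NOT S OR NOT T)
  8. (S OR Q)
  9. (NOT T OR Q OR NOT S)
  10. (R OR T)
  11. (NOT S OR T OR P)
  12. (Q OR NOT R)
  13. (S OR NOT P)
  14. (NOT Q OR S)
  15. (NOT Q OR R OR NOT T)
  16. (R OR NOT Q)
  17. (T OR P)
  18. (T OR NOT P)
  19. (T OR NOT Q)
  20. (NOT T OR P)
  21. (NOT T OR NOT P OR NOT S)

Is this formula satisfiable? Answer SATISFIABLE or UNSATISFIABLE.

UNSATISFIABLE

T = True:
  propagation gives Q=False, R=True; an empty clause results — contradiction.
T = False:
  propagation gives S=True, R=True, P=True; an empty clause results — contradiction.
Every branch closes, so no satisfying assignment exists.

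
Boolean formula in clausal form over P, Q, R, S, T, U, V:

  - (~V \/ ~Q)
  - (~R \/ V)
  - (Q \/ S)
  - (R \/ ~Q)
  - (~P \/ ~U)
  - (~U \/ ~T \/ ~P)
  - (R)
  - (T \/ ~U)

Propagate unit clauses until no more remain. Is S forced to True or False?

True

Unit clause (R) sets R = True.
(~R \/ V) with R = True leaves only V, so V = True.
(~Q \/ ~V) with V = True leaves only ~Q, so Q = False.
From (S \/ Q) and Q = False: S = True.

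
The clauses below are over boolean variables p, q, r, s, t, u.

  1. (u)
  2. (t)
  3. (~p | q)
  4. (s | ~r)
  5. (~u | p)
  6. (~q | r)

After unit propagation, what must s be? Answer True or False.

(u) is a unit clause: u = True.
(t) is a unit clause: t = True.
(p | ~u) with u = True leaves only p, so p = True.
(~p | q) with p = True leaves only q, so q = True.
From (~q | r) and q = True: r = True.
(~r | s) with r = True leaves only s, so s = True.

True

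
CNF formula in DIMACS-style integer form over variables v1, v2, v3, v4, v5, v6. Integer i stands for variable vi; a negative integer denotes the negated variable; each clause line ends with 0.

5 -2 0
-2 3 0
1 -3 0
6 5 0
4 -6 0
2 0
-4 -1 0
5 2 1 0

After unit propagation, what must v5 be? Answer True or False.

True

Unit clause (v2) sets v2 = True.
From (~v2 \/ v5) and v2 = True: v5 = True.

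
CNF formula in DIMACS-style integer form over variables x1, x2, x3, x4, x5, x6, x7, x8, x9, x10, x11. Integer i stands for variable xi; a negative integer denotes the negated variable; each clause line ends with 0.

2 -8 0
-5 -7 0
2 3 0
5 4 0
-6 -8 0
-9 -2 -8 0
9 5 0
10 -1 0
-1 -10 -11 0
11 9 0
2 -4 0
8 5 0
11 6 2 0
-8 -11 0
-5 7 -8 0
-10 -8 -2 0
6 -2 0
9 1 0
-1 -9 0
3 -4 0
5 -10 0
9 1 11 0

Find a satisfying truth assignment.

x3 occurs only positively in the remaining clauses — set x3 = True.
Set x1 = False and propagate.
  then x9 is forced to True.
For the remaining variables, x2 = True, x4 = True, x5 = True, x6 = True, x7 = False, x8 = False, x10 = False, x11 = False works.
Every clause has at least one true literal under this assignment.

x1=0, x2=1, x3=1, x4=1, x5=1, x6=1, x7=0, x8=0, x9=1, x10=0, x11=0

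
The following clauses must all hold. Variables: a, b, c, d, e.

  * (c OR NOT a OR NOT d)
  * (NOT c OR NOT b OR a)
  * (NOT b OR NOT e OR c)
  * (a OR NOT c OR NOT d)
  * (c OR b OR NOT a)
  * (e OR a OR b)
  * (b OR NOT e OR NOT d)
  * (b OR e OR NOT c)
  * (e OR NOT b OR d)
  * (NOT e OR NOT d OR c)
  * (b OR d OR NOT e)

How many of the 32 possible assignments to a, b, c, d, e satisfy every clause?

4

Satisfying assignments:
  a=F b=T c=F d=T e=F
  a=T b=T c=T d=F e=T
  a=T b=T c=T d=T e=F
  a=T b=T c=T d=T e=T
That's 4 in total.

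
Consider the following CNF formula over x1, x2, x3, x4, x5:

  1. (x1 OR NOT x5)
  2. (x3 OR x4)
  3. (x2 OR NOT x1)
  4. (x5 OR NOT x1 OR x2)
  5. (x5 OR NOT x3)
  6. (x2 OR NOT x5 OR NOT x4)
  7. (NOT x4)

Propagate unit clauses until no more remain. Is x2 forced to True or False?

(NOT x4) stands alone — x4 = False.
(x4 OR x3): since x4 = False, the clause reduces to (x3). x3 = True.
In (x5 OR NOT x3), NOT x3 is now false; x5 must hold, so x5 = True.
(NOT x5 OR x1) with x5 = True leaves only x1, so x1 = True.
(x2 OR NOT x1) with x1 = True leaves only x2, so x2 = True.

True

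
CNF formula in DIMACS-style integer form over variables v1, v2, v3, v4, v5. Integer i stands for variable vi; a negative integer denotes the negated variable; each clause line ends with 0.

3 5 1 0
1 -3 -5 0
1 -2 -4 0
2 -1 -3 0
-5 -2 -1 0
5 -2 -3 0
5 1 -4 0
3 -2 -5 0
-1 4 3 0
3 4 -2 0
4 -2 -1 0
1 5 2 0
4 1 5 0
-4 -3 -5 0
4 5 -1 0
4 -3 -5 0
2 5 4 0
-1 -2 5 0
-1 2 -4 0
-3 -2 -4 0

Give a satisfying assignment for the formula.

Try v1 = False.
Set v2 = False and propagate.
  then v5 is forced to True.
  then v3 is forced to False.
v4 is now unconstrained; take v4 = True.
Check each clause:
  1. (v3 || v5 || v1) — v5 is true.
  2. (!v3 || v1 || !v5) — !v3 is true.
  3. (v1 || !v2 || !v4) — !v2 is true.
  4. (v2 || !v3 || !v1) — !v3 is true.
  5. (!v5 || !v2 || !v1) — !v2 is true.
  6. (!v3 || !v2 || v5) — !v3 is true.
  7. (!v4 || v1 || v5) — v5 is true.
  8. (!v2 || v3 || !v5) — !v2 is true.
  9. (v4 || !v1 || v3) — v4 is true.
  10. (v3 || !v2 || v4) — v4 is true.
  11. (!v1 || !v2 || v4) — v4 is true.
  12. (v1 || v2 || v5) — v5 is true.
  13. (v4 || v5 || v1) — v4 is true.
  14. (!v4 || !v5 || !v3) — !v3 is true.
  15. (v4 || !v1 || v5) — v4 is true.
  16. (v4 || !v3 || !v5) — v4 is true.
  17. (v5 || v2 || v4) — v4 is true.
  18. (!v2 || v5 || !v1) — v5 is true.
  19. (v2 || !v4 || !v1) — !v1 is true.
  20. (!v3 || !v2 || !v4) — !v3 is true.

v1 = F, v2 = F, v3 = F, v4 = T, v5 = T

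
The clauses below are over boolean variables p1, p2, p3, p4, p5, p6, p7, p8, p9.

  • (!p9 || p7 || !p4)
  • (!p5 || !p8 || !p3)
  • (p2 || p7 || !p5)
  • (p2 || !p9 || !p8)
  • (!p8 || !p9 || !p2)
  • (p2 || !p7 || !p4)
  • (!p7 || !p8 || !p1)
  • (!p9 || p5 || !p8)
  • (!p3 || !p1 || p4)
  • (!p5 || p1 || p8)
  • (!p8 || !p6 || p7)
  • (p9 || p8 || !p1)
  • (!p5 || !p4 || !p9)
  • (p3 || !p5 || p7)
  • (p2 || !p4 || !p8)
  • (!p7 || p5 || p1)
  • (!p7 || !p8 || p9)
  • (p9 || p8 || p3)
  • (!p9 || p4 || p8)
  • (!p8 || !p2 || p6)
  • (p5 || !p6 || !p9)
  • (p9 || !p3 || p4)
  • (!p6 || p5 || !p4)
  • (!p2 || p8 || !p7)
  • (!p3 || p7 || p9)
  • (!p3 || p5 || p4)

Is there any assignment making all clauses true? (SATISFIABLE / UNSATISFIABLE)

SATISFIABLE

Try p1 = True.
The remaining clauses are satisfied by p2 = False, p3 = False, p4 = False, p5 = False, p6 = False, p7 = False, p8 = True, p9 = False.
Every clause has at least one true literal under this assignment.
So p1 = 1, p2 = 0, p3 = 0, p4 = 0, p5 = 0, p6 = 0, p7 = 0, p8 = 1, p9 = 0 is a satisfying assignment.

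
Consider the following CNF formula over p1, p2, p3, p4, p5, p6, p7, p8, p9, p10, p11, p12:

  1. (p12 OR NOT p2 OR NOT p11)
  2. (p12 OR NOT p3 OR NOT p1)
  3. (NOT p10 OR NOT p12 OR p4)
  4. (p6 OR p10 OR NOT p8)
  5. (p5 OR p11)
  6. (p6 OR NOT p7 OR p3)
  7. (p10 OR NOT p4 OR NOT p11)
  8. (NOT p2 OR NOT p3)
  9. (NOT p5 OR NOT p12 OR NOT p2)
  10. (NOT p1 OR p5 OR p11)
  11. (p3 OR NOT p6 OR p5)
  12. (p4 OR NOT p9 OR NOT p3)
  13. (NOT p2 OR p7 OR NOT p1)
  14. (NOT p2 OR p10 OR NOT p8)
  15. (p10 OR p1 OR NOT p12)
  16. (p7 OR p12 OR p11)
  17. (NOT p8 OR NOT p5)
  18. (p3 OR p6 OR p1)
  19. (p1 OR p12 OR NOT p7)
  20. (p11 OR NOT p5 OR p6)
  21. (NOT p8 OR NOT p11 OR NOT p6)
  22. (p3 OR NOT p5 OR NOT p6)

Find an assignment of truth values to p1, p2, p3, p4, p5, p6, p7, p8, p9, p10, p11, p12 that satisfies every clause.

p1=T  p2=F  p3=T  p4=T  p5=T  p6=T  p7=T  p8=F  p9=F  p10=T  p11=T  p12=T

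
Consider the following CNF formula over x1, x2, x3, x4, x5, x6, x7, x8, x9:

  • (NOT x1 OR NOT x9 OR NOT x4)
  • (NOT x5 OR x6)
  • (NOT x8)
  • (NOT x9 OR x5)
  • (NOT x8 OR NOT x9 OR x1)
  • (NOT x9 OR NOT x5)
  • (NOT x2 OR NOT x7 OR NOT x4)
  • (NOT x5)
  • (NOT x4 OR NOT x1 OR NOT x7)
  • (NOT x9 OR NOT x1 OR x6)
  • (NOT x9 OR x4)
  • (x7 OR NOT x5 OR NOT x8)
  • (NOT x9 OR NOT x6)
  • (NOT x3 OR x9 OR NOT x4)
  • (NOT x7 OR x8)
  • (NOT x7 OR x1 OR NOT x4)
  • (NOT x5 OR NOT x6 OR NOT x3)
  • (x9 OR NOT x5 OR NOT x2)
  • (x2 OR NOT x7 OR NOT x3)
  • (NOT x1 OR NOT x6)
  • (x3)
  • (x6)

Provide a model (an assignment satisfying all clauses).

x1 = False, x2 = True, x3 = True, x4 = False, x5 = False, x6 = True, x7 = False, x8 = False, x9 = False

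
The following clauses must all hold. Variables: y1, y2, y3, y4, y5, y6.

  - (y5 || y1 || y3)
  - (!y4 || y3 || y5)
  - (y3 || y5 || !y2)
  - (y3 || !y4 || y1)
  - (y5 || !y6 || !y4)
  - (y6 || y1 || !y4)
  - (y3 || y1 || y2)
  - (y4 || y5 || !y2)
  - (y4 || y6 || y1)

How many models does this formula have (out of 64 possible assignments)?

28

Split on y4, then y1.
  y4=1, y1=1: y2 free; 5 ways for (y3,y5,y6) × 2^1 = 10.
  y4=1, y1=0: remaining (y2,y3,y5,y6) ∈ {(0,1,1,1); (1,1,1,1)} — 2.
  y4=0, y1=1: y3, y6 free; 3 ways for (y2,y5) × 2^2 = 12.
  y4=0, y1=0: remaining (y2,y3,y5,y6) ∈ {(0,1,0,1); (0,1,1,1); (1,0,1,1); (1,1,1,1)} — 4.
Total: 10 + 2 + 12 + 4 = 28.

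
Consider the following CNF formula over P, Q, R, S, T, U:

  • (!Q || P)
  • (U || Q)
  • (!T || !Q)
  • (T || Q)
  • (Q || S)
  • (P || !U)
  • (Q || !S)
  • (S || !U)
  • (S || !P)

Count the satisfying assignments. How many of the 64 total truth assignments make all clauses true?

The models are:
  P=1 Q=1 R=0 S=1 T=0 U=0
  P=1 Q=1 R=0 S=1 T=0 U=1
  P=1 Q=1 R=1 S=1 T=0 U=0
  P=1 Q=1 R=1 S=1 T=0 U=1
That's 4 in total.

4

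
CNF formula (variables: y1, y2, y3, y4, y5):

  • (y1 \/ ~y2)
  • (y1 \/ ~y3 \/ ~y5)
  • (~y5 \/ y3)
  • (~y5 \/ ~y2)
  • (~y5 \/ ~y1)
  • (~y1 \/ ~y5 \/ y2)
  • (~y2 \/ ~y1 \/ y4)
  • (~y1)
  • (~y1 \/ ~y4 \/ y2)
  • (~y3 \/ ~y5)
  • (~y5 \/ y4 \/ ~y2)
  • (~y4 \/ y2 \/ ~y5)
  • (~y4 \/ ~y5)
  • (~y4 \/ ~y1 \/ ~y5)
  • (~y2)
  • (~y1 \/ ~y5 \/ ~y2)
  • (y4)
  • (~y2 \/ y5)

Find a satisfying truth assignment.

Unit propagation: (~y1) forces y1 = False.
The clause (~y2) is unit: y2 must be False.
(y4) is a unit clause, so y4 = True.
Unit propagation: (~y5) forces y5 = False.
y3 is now unconstrained; take y3 = False.
Every clause has at least one true literal under this assignment.

y1 = False, y2 = False, y3 = False, y4 = True, y5 = False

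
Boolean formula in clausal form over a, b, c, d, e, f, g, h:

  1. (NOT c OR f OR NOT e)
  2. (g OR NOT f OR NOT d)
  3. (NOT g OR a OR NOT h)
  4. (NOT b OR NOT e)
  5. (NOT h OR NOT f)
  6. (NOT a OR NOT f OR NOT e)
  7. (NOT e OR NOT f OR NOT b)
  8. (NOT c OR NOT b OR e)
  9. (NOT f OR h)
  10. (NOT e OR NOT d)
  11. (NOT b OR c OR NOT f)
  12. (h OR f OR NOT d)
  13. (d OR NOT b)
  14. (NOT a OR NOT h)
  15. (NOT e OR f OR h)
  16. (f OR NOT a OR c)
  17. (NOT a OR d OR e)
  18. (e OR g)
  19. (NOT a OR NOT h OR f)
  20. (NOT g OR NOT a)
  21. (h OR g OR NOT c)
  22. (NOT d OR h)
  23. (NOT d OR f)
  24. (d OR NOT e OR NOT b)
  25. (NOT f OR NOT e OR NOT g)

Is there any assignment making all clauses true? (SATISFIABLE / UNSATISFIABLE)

Pure literal: b appears only negated; assign b = False.
Branch on a: take a = False.
Set c = True and propagate.
The remaining clauses are satisfied by d = False, e = False, f = False, g = True, h = False.
Every clause has at least one true literal under this assignment.
So a=False, b=False, c=True, d=False, e=False, f=False, g=True, h=False is a satisfying assignment.

SATISFIABLE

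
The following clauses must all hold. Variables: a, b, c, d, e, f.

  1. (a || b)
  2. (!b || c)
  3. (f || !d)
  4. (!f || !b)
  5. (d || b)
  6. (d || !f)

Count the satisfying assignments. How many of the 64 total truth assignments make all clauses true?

8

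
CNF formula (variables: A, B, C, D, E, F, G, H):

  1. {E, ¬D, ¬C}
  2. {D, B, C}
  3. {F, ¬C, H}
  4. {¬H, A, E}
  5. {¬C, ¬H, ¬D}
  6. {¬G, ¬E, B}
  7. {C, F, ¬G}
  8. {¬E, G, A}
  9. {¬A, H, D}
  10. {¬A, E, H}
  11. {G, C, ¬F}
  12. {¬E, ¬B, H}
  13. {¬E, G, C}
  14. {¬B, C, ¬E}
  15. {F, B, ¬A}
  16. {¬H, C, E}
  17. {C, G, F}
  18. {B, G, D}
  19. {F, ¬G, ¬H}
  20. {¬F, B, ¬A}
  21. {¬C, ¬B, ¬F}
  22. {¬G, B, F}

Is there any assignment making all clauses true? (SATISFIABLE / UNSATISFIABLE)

Try A = False.
Try B = True.
The remaining clauses are satisfied by C = False, D = True, E = False, F = True, G = True, H = False.
So A=0, B=1, C=0, D=1, E=0, F=1, G=1, H=0 is a satisfying assignment.

SATISFIABLE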